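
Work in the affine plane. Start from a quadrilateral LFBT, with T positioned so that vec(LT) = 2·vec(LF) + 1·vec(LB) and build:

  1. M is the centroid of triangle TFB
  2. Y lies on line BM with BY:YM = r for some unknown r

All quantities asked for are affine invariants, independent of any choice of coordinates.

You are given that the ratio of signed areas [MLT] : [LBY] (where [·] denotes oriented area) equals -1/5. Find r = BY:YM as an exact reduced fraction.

Set L = (0, 0), F = (1, 0), B = (0, 1), T = (2, 1); any affine frame gives the same invariant.
1. M is the centroid of triangle TFB ⇒ M = (1, 2/3)
2. With BY:YM = r, write λ = r/(r+1) so Y = B + λ·(M−B); Y is affine-linear in λ
Every point depending on Y is an affine combination of Y and λ-independent points, so each such coordinate is linear in λ; the λ² term in each signed area is a multiple of (M−B)×(M−B) = 0, so 2·[MLT] and 2·[LBY] are each linear in λ. Evaluating at λ=0 and λ=1:
  2·[MLT] = 1/3,   2·[LBY] = −λ
So [MLT]:[LBY] = (1/3) / (−λ). Setting this equal to -1/5:
  1/3 = -1/5·(−λ)  ⇒  λ = 5/3
Then r = λ/(1−λ) = (5/3)/(-2/3) = -5/2. Check: with r = -5/2, Y = (5/3, 4/9) and [MLT]:[LBY] = -1/5 as required.

r = -5/2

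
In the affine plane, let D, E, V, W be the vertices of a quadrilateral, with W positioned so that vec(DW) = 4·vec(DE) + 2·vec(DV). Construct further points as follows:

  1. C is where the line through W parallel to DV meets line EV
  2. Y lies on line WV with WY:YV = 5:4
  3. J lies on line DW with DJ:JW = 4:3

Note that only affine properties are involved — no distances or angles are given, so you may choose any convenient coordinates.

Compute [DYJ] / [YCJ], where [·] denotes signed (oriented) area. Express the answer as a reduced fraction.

Set D = (0, 0), E = (1, 0), V = (0, 1), W = (4, 2); any affine frame gives the same invariant.
1. C is where the line through W parallel to DV meets line EV ⇒ C = (4, -3)
2. Y lies on line WV with WY:YV = 5:4 ⇒ Y = (16/9, 13/9)
3. J lies on line DW with DJ:JW = 4:3 ⇒ J = (16/7, 8/7)
2·[DYJ] = -80/63, 2·[YCJ] = 100/63
[DYJ]:[YCJ] = -80/63:100/63 = -4/5

[DYJ]:[YCJ] = -4/5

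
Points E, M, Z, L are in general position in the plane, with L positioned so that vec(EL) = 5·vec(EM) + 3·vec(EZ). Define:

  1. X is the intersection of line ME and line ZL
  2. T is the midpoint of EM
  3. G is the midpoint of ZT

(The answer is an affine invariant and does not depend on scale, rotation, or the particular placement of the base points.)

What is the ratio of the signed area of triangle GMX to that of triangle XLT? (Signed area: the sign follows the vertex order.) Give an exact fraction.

Assign E = (0, 0), M = (1, 0), Z = (0, 1), L = (5, 3) — the answer is frame-independent, so this choice is without loss of generality.
1. X is the intersection of line ME and line ZL ⇒ X = (-5/2, 0)
2. T is the midpoint of EM ⇒ T = (1/2, 0)
3. G is the midpoint of ZT ⇒ G = (1/4, 1/2)
2·[GMX] = -7/4, 2·[XLT] = -9
[GMX]:[XLT] = -7/4:-9 = 7/36

[GMX]:[XLT] = 7/36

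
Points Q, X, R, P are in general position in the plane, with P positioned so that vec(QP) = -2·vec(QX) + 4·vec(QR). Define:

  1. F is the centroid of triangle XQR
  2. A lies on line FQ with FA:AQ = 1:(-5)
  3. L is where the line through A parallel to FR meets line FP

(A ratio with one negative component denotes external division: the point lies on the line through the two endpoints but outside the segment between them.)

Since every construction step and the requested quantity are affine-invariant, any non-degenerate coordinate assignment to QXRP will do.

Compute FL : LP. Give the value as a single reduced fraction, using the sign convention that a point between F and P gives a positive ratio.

FL:LP = -1/5

Work in coordinates with Q = (0, 0), X = (1, 0), R = (0, 1), P = (-2, 4).
1. F is the centroid of triangle XQR ⇒ F = (1/3, 1/3)
2. A lies on line FQ with FA:AQ = 1:(-5) ⇒ A = (5/12, 5/12)
3. L is where the line through A parallel to FR meets line FP ⇒ L = (11/12, -7/12)
L = F + t·(P−F) with t = -1/4, so FL:LP = t:(1−t) = -1/4:5/4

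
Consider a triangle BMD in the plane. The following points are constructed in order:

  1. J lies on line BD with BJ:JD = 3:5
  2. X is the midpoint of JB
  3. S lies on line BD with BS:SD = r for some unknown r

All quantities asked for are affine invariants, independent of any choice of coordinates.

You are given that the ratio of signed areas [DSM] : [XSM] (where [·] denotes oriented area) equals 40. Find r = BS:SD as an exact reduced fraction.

r = 1/5

Work in coordinates with B = (0, 0), M = (1, 0), D = (0, 1).
1. J lies on line BD with BJ:JD = 3:5 ⇒ J = (0, 3/8)
2. X is the midpoint of JB ⇒ X = (0, 3/16)
3. With BS:SD = r, write λ = r/(r+1) so S = B + λ·(D−B); S is affine-linear in λ
Every point depending on S is an affine combination of S and λ-independent points, so each such coordinate is linear in λ; the λ² term in each signed area is a multiple of (D−B)×(D−B) = 0, so 2·[DSM] and 2·[XSM] are each linear in λ. Evaluating at λ=0 and λ=1:
  2·[DSM] = −λ + 1,   2·[XSM] = −λ + 3/16
So [DSM]:[XSM] = (−λ + 1) / (−λ + 3/16). Setting this equal to 40:
  −λ + 1 = 40·(−λ + 3/16)  ⇒  λ = 1/6
Then r = λ/(1−λ) = (1/6)/(5/6) = 1/5. Check: with r = 1/5, S = (0, 1/6) and [DSM]:[XSM] = 40 as required.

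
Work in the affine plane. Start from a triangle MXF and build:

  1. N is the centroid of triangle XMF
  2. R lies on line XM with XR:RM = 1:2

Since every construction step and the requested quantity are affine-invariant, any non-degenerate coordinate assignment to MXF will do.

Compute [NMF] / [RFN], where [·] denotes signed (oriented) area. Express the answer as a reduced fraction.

[NMF]:[RFN] = -3

Set M = (0, 0), X = (1, 0), F = (0, 1); any affine frame gives the same invariant.
1. N is the centroid of triangle XMF ⇒ N = (1/3, 1/3)
2. R lies on line XM with XR:RM = 1:2 ⇒ R = (2/3, 0)
2·[NMF] = -1/3, 2·[RFN] = 1/9
[NMF]:[RFN] = -1/3:1/9 = -3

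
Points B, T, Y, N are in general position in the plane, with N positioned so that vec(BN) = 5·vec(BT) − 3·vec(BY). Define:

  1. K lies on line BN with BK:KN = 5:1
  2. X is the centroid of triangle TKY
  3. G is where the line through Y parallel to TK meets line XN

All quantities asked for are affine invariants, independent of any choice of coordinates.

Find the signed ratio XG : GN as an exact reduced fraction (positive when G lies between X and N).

XG:GN = -8/3

Set B = (0, 0), T = (1, 0), Y = (0, 1), N = (5, -3); any affine frame gives the same invariant.
1. K lies on line BN with BK:KN = 5:1 ⇒ K = (25/6, -5/2)
2. X is the centroid of triangle TKY ⇒ X = (31/18, -1/2)
3. G is where the line through Y parallel to TK meets line XN ⇒ G = (209/30, -9/2)
G = X + t·(N−X) with t = 8/5, so XG:GN = t:(1−t) = 8/5:-3/5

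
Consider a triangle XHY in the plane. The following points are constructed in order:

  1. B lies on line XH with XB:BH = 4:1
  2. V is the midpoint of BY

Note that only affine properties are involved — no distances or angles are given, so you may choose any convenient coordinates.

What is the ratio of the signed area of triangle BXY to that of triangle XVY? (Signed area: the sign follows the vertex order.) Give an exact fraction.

Set X = (0, 0), H = (1, 0), Y = (0, 1); any affine frame gives the same invariant.
1. B lies on line XH with XB:BH = 4:1 ⇒ B = (4/5, 0)
2. V is the midpoint of BY ⇒ V = (2/5, 1/2)
2·[BXY] = -4/5, 2·[XVY] = 2/5
[BXY]:[XVY] = -4/5:2/5 = -2

[BXY]:[XVY] = -2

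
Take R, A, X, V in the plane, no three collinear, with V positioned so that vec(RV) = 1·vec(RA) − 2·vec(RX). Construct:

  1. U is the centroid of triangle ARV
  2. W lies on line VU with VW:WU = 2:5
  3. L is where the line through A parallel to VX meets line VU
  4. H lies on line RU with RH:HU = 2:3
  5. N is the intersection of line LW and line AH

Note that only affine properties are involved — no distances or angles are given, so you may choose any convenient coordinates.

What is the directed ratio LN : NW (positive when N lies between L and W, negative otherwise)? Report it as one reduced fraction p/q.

LN:NW = 259/61

Assign R = (0, 0), A = (1, 0), X = (0, 1), V = (1, -2) — the answer is frame-independent, so this choice is without loss of generality.
1. U is the centroid of triangle ARV ⇒ U = (2/3, -2/3)
2. W lies on line VU with VW:WU = 2:5 ⇒ W = (19/21, -34/21)
3. L is where the line through A parallel to VX meets line VU ⇒ L = (-1, 6)
4. H lies on line RU with RH:HU = 2:3 ⇒ H = (4/15, -4/15)
5. N is the intersection of line LW and line AH ⇒ N = (13/24, -1/6)
N = L + t·(W−L) with t = 259/320, so LN:NW = t:(1−t) = 259/320:61/320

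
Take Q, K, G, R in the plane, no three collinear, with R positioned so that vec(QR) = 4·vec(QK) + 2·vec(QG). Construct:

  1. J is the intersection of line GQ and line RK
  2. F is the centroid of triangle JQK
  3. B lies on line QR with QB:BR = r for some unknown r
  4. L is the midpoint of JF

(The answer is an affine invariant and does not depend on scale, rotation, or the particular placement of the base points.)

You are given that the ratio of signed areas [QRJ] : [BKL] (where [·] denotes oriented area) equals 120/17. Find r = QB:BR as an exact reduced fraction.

Choose coordinates Q = (0, 0), K = (1, 0), G = (0, 1), R = (4, 2).
1. J is the intersection of line GQ and line RK ⇒ J = (0, -2/3)
2. F is the centroid of triangle JQK ⇒ F = (1/3, -2/9)
3. With QB:BR = r, write λ = r/(r+1) so B = Q + λ·(R−Q); B is affine-linear in λ
4. L is the midpoint of JF ⇒ L = (1/6, -4/9)
Every point depending on B is an affine combination of B and λ-independent points, so each such coordinate is linear in λ; the λ² term in each signed area is a multiple of (R−Q)×(R−Q) = 0, so 2·[QRJ] and 2·[BKL] are each linear in λ. Evaluating at λ=0 and λ=1:
  2·[QRJ] = -8/3,   2·[BKL] = 1/9·λ − 4/9
So [QRJ]:[BKL] = (-8/3) / (1/9·λ − 4/9). Setting this equal to 120/17:
  -8/3 = 120/17·(1/9·λ − 4/9)  ⇒  λ = 3/5
Then r = λ/(1−λ) = (3/5)/(2/5) = 3/2. Check: with r = 3/2, B = (12/5, 6/5) and [QRJ]:[BKL] = 120/17 as required.

r = 3/2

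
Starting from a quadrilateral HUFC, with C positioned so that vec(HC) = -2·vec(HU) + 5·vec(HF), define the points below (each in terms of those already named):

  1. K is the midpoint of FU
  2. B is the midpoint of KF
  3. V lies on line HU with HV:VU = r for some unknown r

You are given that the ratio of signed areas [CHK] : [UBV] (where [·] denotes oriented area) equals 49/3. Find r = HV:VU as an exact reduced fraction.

r = 5/2

Work in coordinates with H = (0, 0), U = (1, 0), F = (0, 1), C = (-2, 5).
1. K is the midpoint of FU ⇒ K = (1/2, 1/2)
2. B is the midpoint of KF ⇒ B = (1/4, 3/4)
3. With HV:VU = r, write λ = r/(r+1) so V = H + λ·(U−H); V is affine-linear in λ
Every point depending on V is an affine combination of V and λ-independent points, so each such coordinate is linear in λ; the λ² term in each signed area is a multiple of (U−H)×(U−H) = 0, so 2·[CHK] and 2·[UBV] are each linear in λ. Evaluating at λ=0 and λ=1:
  2·[CHK] = 7/2,   2·[UBV] = -3/4·λ + 3/4
So [CHK]:[UBV] = (7/2) / (-3/4·λ + 3/4). Setting this equal to 49/3:
  7/2 = 49/3·(-3/4·λ + 3/4)  ⇒  λ = 5/7
Then r = λ/(1−λ) = (5/7)/(2/7) = 5/2. Check: with r = 5/2, V = (5/7, 0) and [CHK]:[UBV] = 49/3 as required.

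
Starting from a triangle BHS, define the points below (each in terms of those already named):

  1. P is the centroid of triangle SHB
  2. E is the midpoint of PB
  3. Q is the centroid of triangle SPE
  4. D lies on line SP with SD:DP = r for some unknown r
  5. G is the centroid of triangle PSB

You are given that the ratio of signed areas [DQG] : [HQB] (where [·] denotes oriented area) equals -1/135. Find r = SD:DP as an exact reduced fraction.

r = 3/2

Assign B = (0, 0), H = (1, 0), S = (0, 1) — the answer is frame-independent, so this choice is without loss of generality.
1. P is the centroid of triangle SHB ⇒ P = (1/3, 1/3)
2. E is the midpoint of PB ⇒ E = (1/6, 1/6)
3. Q is the centroid of triangle SPE ⇒ Q = (1/6, 1/2)
4. With SD:DP = r, write λ = r/(r+1) so D = S + λ·(P−S); D is affine-linear in λ
5. G is the centroid of triangle PSB ⇒ G = (1/9, 4/9)
Every point depending on D is an affine combination of D and λ-independent points, so each such coordinate is linear in λ; the λ² term in each signed area is a multiple of (P−S)×(P−S) = 0, so 2·[DQG] and 2·[HQB] are each linear in λ. Evaluating at λ=0 and λ=1:
  2·[DQG] = 1/18·λ − 1/27,   2·[HQB] = 1/2
So [DQG]:[HQB] = (1/18·λ − 1/27) / (1/2). Setting this equal to -1/135:
  1/18·λ − 1/27 = -1/135·(1/2)  ⇒  λ = 3/5
Then r = λ/(1−λ) = (3/5)/(2/5) = 3/2. Check: with r = 3/2, D = (1/5, 3/5) and [DQG]:[HQB] = -1/135 as required.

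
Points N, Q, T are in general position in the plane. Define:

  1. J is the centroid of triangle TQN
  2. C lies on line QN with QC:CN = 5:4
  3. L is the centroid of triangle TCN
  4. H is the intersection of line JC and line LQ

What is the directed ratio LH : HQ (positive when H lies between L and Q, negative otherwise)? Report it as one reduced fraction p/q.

Assign N = (0, 0), Q = (1, 0), T = (0, 1) — the answer is frame-independent, so this choice is without loss of generality.
1. J is the centroid of triangle TQN ⇒ J = (1/3, 1/3)
2. C lies on line QN with QC:CN = 5:4 ⇒ C = (4/9, 0)
3. L is the centroid of triangle TCN ⇒ L = (4/27, 1/3)
4. H is the intersection of line JC and line LQ ⇒ H = (13/36, 1/4)
H = L + t·(Q−L) with t = 1/4, so LH:HQ = t:(1−t) = 1/4:3/4

LH:HQ = 1/3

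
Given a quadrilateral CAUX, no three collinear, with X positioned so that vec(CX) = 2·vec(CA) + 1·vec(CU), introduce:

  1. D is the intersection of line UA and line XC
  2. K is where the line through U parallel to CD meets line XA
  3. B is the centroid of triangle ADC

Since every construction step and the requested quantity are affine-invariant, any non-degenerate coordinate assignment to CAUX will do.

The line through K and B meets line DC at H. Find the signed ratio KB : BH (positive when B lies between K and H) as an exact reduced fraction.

Set C = (0, 0), A = (1, 0), U = (0, 1), X = (2, 1); any affine frame gives the same invariant.
1. D is the intersection of line UA and line XC ⇒ D = (2/3, 1/3)
2. K is where the line through U parallel to CD meets line XA ⇒ K = (4, 3)
3. B is the centroid of triangle ADC ⇒ B = (5/9, 1/9)
line KB meets DC at H = (22/21, 11/21)
B = K + t·(H−K) with t = 7/6, so KB:BH = 7/6:-1/6

KB:BH = -7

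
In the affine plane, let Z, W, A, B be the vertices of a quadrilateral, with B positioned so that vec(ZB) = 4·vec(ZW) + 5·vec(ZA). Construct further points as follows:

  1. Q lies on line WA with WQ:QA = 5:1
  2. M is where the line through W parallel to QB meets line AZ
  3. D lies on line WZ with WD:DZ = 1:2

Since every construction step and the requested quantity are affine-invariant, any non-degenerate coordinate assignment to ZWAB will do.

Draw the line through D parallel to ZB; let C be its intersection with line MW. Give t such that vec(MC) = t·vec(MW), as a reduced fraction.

t = -14/9

Assign Z = (0, 0), W = (1, 0), A = (0, 1), B = (4, 5) — the answer is frame-independent, so this choice is without loss of generality.
1. Q lies on line WA with WQ:QA = 5:1 ⇒ Q = (1/6, 5/6)
2. M is where the line through W parallel to QB meets line AZ ⇒ M = (0, -25/23)
3. D lies on line WZ with WD:DZ = 1:2 ⇒ D = (2/3, 0)
through D parallel to ZB: direction (4, 5); meets MW at C = (-14/9, -25/9)
C = M + t·(W−M) with t = -14/9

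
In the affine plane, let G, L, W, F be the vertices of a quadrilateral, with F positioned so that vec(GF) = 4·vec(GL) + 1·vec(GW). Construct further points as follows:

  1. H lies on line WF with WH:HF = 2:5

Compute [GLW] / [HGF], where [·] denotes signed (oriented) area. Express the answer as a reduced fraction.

Set G = (0, 0), L = (1, 0), W = (0, 1), F = (4, 1); any affine frame gives the same invariant.
1. H lies on line WF with WH:HF = 2:5 ⇒ H = (8/7, 1)
2·[GLW] = 1, 2·[HGF] = 20/7
[GLW]:[HGF] = 1:20/7 = 7/20

[GLW]:[HGF] = 7/20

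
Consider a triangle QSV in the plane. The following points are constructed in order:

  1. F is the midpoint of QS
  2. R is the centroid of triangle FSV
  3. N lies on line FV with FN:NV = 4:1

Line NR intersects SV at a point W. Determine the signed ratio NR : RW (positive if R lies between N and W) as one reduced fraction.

Assign Q = (0, 0), S = (1, 0), V = (0, 1) — the answer is frame-independent, so this choice is without loss of generality.
1. F is the midpoint of QS ⇒ F = (1/2, 0)
2. R is the centroid of triangle FSV ⇒ R = (1/2, 1/3)
3. N lies on line FV with FN:NV = 4:1 ⇒ N = (1/10, 4/5)
line NR meets SV at W = (-1/2, 3/2)
R = N + t·(W−N) with t = -2/3, so NR:RW = -2/3:5/3

NR:RW = -2/5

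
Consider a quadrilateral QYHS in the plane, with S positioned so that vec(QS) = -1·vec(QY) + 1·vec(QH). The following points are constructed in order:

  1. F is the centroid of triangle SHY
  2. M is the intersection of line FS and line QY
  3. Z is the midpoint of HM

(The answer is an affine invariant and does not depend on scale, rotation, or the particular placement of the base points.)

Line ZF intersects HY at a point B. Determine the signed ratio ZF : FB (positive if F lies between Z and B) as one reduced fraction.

Set Q = (0, 0), Y = (1, 0), H = (0, 1), S = (-1, 1); any affine frame gives the same invariant.
1. F is the centroid of triangle SHY ⇒ F = (0, 2/3)
2. M is the intersection of line FS and line QY ⇒ M = (2, 0)
3. Z is the midpoint of HM ⇒ Z = (1, 1/2)
line ZF meets HY at B = (2/5, 3/5)
F = Z + t·(B−Z) with t = 5/3, so ZF:FB = 5/3:-2/3

ZF:FB = -5/2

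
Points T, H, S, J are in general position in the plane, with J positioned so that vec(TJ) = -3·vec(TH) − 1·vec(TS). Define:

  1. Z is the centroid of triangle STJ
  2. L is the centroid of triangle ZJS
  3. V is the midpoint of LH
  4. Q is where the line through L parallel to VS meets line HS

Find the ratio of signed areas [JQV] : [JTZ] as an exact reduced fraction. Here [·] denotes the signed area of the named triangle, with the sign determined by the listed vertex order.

Choose coordinates T = (0, 0), H = (1, 0), S = (0, 1), J = (-3, -1).
1. Z is the centroid of triangle STJ ⇒ Z = (-1, 0)
2. L is the centroid of triangle ZJS ⇒ L = (-4/3, 0)
3. V is the midpoint of LH ⇒ V = (-1/6, 0)
4. Q is where the line through L parallel to VS meets line HS ⇒ Q = (-1, 2)
2·[JQV] = -13/2, 2·[JTZ] = 1
[JQV]:[JTZ] = -13/2:1 = -13/2

[JQV]:[JTZ] = -13/2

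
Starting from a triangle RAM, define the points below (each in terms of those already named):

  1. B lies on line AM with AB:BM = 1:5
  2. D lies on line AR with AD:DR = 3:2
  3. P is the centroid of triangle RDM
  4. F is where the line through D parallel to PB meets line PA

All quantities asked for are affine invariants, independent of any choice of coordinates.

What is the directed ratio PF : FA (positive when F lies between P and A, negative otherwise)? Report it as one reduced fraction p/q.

PF:FA = -17/9

Work in coordinates with R = (0, 0), A = (1, 0), M = (0, 1).
1. B lies on line AM with AB:BM = 1:5 ⇒ B = (5/6, 1/6)
2. D lies on line AR with AD:DR = 3:2 ⇒ D = (2/5, 0)
3. P is the centroid of triangle RDM ⇒ P = (2/15, 1/3)
4. F is where the line through D parallel to PB meets line PA ⇒ F = (79/40, -3/8)
F = P + t·(A−P) with t = 17/8, so PF:FA = t:(1−t) = 17/8:-9/8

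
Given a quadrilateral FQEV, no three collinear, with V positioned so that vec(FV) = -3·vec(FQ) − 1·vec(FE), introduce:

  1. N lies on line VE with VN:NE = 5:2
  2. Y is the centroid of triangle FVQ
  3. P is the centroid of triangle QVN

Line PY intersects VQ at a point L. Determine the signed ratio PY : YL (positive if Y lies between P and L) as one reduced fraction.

Set F = (0, 0), Q = (1, 0), E = (0, 1), V = (-3, -1); any affine frame gives the same invariant.
1. N lies on line VE with VN:NE = 5:2 ⇒ N = (-6/7, 3/7)
2. Y is the centroid of triangle FVQ ⇒ Y = (-2/3, -1/3)
3. P is the centroid of triangle QVN ⇒ P = (-20/21, -4/21)
line PY meets VQ at L = (-5/9, -7/18)
Y = P + t·(L−P) with t = 18/25, so PY:YL = 18/25:7/25

PY:YL = 18/7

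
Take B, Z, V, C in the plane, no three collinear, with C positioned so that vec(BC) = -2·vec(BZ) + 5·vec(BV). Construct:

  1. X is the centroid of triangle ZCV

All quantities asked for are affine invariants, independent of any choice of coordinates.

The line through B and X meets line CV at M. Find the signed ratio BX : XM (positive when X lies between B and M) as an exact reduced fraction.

BX:XM = -4

Assign B = (0, 0), Z = (1, 0), V = (0, 1), C = (-2, 5) — the answer is frame-independent, so this choice is without loss of generality.
1. X is the centroid of triangle ZCV ⇒ X = (-1/3, 2)
line BX meets CV at M = (-1/4, 3/2)
X = B + t·(M−B) with t = 4/3, so BX:XM = 4/3:-1/3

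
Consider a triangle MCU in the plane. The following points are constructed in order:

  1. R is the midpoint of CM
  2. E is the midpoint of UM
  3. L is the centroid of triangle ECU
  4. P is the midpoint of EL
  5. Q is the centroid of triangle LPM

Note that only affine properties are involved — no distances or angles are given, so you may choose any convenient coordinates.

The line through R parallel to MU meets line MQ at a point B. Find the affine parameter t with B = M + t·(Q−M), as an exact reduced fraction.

t = 3

Work in coordinates with M = (0, 0), C = (1, 0), U = (0, 1).
1. R is the midpoint of CM ⇒ R = (1/2, 0)
2. E is the midpoint of UM ⇒ E = (0, 1/2)
3. L is the centroid of triangle ECU ⇒ L = (1/3, 1/2)
4. P is the midpoint of EL ⇒ P = (1/6, 1/2)
5. Q is the centroid of triangle LPM ⇒ Q = (1/6, 1/3)
through R parallel to MU: direction (0, 1); meets MQ at B = (1/2, 1)
B = M + t·(Q−M) with t = 3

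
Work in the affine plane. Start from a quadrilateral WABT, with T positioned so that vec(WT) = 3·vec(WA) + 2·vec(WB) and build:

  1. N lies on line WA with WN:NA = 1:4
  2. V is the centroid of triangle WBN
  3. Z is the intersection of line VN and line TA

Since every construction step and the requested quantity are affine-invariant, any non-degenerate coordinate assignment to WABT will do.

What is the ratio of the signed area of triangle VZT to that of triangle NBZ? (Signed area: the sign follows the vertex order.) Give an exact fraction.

Work in coordinates with W = (0, 0), A = (1, 0), B = (0, 1), T = (3, 2).
1. N lies on line WA with WN:NA = 1:4 ⇒ N = (1/5, 0)
2. V is the centroid of triangle WBN ⇒ V = (1/15, 1/3)
3. Z is the intersection of line VN and line TA ⇒ Z = (3/7, -4/7)
2·[VZT] = 114/35, 2·[NBZ] = -4/35
[VZT]:[NBZ] = 114/35:-4/35 = -57/2

[VZT]:[NBZ] = -57/2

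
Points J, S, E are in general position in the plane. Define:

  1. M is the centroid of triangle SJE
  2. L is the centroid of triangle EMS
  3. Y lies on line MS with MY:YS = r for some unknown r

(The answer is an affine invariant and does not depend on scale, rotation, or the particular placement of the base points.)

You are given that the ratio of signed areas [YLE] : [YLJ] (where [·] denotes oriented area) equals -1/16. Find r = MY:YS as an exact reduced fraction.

r = 4/3

Work in coordinates with J = (0, 0), S = (1, 0), E = (0, 1).
1. M is the centroid of triangle SJE ⇒ M = (1/3, 1/3)
2. L is the centroid of triangle EMS ⇒ L = (4/9, 4/9)
3. With MY:YS = r, write λ = r/(r+1) so Y = M + λ·(S−M); Y is affine-linear in λ
Every point depending on Y is an affine combination of Y and λ-independent points, so each such coordinate is linear in λ; the λ² term in each signed area is a multiple of (S−M)×(S−M) = 0, so 2·[YLE] and 2·[YLJ] are each linear in λ. Evaluating at λ=0 and λ=1:
  2·[YLE] = -2/9·λ + 1/9,   2·[YLJ] = 4/9·λ
So [YLE]:[YLJ] = (-2/9·λ + 1/9) / (4/9·λ). Setting this equal to -1/16:
  -2/9·λ + 1/9 = -1/16·(4/9·λ)  ⇒  λ = 4/7
Then r = λ/(1−λ) = (4/7)/(3/7) = 4/3. Check: with r = 4/3, Y = (5/7, 1/7) and [YLE]:[YLJ] = -1/16 as required.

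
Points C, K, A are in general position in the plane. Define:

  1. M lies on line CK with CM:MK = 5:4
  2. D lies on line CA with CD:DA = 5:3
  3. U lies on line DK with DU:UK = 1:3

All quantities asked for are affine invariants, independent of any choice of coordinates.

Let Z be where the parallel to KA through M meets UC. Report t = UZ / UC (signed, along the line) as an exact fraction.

Assign C = (0, 0), K = (1, 0), A = (0, 1) — the answer is frame-independent, so this choice is without loss of generality.
1. M lies on line CK with CM:MK = 5:4 ⇒ M = (5/9, 0)
2. D lies on line CA with CD:DA = 5:3 ⇒ D = (0, 5/8)
3. U lies on line DK with DU:UK = 1:3 ⇒ U = (1/4, 15/32)
through M parallel to KA: direction (-1, 1); meets UC at Z = (40/207, 25/69)
Z = U + t·(C−U) with t = 47/207

t = 47/207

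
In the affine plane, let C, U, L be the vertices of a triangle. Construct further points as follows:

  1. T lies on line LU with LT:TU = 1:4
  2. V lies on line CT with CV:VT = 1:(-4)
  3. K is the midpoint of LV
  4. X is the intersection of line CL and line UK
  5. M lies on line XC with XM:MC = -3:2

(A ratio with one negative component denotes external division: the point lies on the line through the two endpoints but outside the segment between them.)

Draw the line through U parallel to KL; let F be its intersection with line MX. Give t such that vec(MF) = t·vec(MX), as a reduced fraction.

t = -189/11

Choose coordinates C = (0, 0), U = (1, 0), L = (0, 1).
1. T lies on line LU with LT:TU = 1:4 ⇒ T = (1/5, 4/5)
2. V lies on line CT with CV:VT = 1:(-4) ⇒ V = (-1/15, -4/15)
3. K is the midpoint of LV ⇒ K = (-1/30, 11/30)
4. X is the intersection of line CL and line UK ⇒ X = (0, 11/31)
5. M lies on line XC with XM:MC = -3:2 ⇒ M = (0, -22/31)
through U parallel to KL: direction (1/30, 19/30); meets MX at F = (0, -19)
F = M + t·(X−M) with t = -189/11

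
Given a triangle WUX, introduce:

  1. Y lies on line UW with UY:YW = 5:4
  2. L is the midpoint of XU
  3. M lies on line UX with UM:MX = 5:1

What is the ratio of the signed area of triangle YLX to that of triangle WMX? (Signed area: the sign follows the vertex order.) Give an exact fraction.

Work in coordinates with W = (0, 0), U = (1, 0), X = (0, 1).
1. Y lies on line UW with UY:YW = 5:4 ⇒ Y = (4/9, 0)
2. L is the midpoint of XU ⇒ L = (1/2, 1/2)
3. M lies on line UX with UM:MX = 5:1 ⇒ M = (1/6, 5/6)
2·[YLX] = 5/18, 2·[WMX] = 1/6
[YLX]:[WMX] = 5/18:1/6 = 5/3

[YLX]:[WMX] = 5/3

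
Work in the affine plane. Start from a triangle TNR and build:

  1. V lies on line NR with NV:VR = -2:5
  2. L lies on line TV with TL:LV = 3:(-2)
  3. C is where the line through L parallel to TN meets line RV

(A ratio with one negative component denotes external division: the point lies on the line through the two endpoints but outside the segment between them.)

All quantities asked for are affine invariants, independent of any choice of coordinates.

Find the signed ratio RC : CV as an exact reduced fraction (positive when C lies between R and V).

Work in coordinates with T = (0, 0), N = (1, 0), R = (0, 1).
1. V lies on line NR with NV:VR = -2:5 ⇒ V = (5/3, -2/3)
2. L lies on line TV with TL:LV = 3:(-2) ⇒ L = (5, -2)
3. C is where the line through L parallel to TN meets line RV ⇒ C = (3, -2)
C = R + t·(V−R) with t = 9/5, so RC:CV = t:(1−t) = 9/5:-4/5

RC:CV = -9/4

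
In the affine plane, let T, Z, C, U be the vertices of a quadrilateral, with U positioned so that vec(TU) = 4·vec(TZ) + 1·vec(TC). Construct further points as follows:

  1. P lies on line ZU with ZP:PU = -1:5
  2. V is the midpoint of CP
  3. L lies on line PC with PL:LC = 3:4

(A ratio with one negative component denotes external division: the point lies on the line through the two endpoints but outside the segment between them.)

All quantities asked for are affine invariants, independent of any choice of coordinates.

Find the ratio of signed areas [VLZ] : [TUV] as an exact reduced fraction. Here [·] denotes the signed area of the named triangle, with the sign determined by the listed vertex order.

[VLZ]:[TUV] = 4/77

Assign T = (0, 0), Z = (1, 0), C = (0, 1), U = (4, 1) — the answer is frame-independent, so this choice is without loss of generality.
1. P lies on line ZU with ZP:PU = -1:5 ⇒ P = (1/4, -1/4)
2. V is the midpoint of CP ⇒ V = (1/8, 3/8)
3. L lies on line PC with PL:LC = 3:4 ⇒ L = (1/7, 2/7)
2·[VLZ] = 1/14, 2·[TUV] = 11/8
[VLZ]:[TUV] = 1/14:11/8 = 4/77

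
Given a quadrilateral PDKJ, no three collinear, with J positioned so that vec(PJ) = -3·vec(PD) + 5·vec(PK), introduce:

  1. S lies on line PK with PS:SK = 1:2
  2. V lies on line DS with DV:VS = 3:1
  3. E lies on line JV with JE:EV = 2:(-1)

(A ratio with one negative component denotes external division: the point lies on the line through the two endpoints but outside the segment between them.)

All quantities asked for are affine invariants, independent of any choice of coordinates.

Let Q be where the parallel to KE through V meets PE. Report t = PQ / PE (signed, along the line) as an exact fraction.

t = 9/14

Set P = (0, 0), D = (1, 0), K = (0, 1), J = (-3, 5); any affine frame gives the same invariant.
1. S lies on line PK with PS:SK = 1:2 ⇒ S = (0, 1/3)
2. V lies on line DS with DV:VS = 3:1 ⇒ V = (1/4, 1/4)
3. E lies on line JV with JE:EV = 2:(-1) ⇒ E = (7/2, -9/2)
through V parallel to KE: direction (7/2, -11/2); meets PE at Q = (9/4, -81/28)
Q = P + t·(E−P) with t = 9/14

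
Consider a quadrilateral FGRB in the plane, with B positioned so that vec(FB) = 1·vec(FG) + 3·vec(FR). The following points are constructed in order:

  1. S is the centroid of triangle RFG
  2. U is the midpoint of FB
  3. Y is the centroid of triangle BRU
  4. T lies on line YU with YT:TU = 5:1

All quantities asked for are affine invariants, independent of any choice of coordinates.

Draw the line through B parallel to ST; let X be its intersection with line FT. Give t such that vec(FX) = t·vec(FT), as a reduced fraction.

Assign F = (0, 0), G = (1, 0), R = (0, 1), B = (1, 3) — the answer is frame-independent, so this choice is without loss of generality.
1. S is the centroid of triangle RFG ⇒ S = (1/3, 1/3)
2. U is the midpoint of FB ⇒ U = (1/2, 3/2)
3. Y is the centroid of triangle BRU ⇒ Y = (1/2, 11/6)
4. T lies on line YU with YT:TU = 5:1 ⇒ T = (1/2, 14/9)
through B parallel to ST: direction (1/6, 11/9); meets FT at X = (39/38, 182/57)
X = F + t·(T−F) with t = 39/19

t = 39/19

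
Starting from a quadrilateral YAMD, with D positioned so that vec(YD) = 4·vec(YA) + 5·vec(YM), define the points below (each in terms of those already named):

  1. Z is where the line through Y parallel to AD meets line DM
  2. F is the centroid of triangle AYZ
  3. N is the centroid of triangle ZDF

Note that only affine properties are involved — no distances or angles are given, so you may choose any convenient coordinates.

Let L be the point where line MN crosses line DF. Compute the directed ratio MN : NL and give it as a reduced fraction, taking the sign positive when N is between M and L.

MN:NL = 19/5

Set Y = (0, 0), A = (1, 0), M = (0, 1), D = (4, 5); any affine frame gives the same invariant.
1. Z is where the line through Y parallel to AD meets line DM ⇒ Z = (3/2, 5/2)
2. F is the centroid of triangle AYZ ⇒ F = (5/6, 5/6)
3. N is the centroid of triangle ZDF ⇒ N = (19/9, 25/9)
line MN meets DF at L = (8/3, 185/57)
N = M + t·(L−M) with t = 19/24, so MN:NL = 19/24:5/24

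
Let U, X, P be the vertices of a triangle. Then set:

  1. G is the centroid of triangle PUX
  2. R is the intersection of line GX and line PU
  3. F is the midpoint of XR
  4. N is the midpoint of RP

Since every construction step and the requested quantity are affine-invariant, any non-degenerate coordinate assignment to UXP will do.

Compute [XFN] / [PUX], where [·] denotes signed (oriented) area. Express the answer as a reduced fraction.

Work in coordinates with U = (0, 0), X = (1, 0), P = (0, 1).
1. G is the centroid of triangle PUX ⇒ G = (1/3, 1/3)
2. R is the intersection of line GX and line PU ⇒ R = (0, 1/2)
3. F is the midpoint of XR ⇒ F = (1/2, 1/4)
4. N is the midpoint of RP ⇒ N = (0, 3/4)
2·[XFN] = -1/8, 2·[PUX] = 1
[XFN]:[PUX] = -1/8:1 = -1/8

[XFN]:[PUX] = -1/8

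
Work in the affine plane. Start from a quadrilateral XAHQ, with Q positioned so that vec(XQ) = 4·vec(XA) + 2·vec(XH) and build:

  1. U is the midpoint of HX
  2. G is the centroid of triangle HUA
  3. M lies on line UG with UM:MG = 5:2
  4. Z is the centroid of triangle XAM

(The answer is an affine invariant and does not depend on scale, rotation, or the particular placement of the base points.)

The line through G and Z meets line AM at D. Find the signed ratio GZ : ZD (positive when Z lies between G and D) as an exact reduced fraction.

Choose coordinates X = (0, 0), A = (1, 0), H = (0, 1), Q = (4, 2).
1. U is the midpoint of HX ⇒ U = (0, 1/2)
2. G is the centroid of triangle HUA ⇒ G = (1/3, 1/2)
3. M lies on line UG with UM:MG = 5:2 ⇒ M = (5/21, 1/2)
4. Z is the centroid of triangle XAM ⇒ Z = (26/63, 1/6)
line GZ meets AM at D = (199/567, 23/54)
Z = G + t·(D−G) with t = 9/2, so GZ:ZD = 9/2:-7/2

GZ:ZD = -9/7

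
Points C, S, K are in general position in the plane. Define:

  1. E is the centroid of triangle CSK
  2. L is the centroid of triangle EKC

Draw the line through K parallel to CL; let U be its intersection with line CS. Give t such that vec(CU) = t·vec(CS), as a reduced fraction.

Assign C = (0, 0), S = (1, 0), K = (0, 1) — the answer is frame-independent, so this choice is without loss of generality.
1. E is the centroid of triangle CSK ⇒ E = (1/3, 1/3)
2. L is the centroid of triangle EKC ⇒ L = (1/9, 4/9)
through K parallel to CL: direction (1/9, 4/9); meets CS at U = (-1/4, 0)
U = C + t·(S−C) with t = -1/4

t = -1/4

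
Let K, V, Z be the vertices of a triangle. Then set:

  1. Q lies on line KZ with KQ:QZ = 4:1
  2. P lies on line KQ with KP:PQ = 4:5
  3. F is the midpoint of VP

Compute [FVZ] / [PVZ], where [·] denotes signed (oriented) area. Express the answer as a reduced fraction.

[FVZ]:[PVZ] = 1/2

Choose coordinates K = (0, 0), V = (1, 0), Z = (0, 1).
1. Q lies on line KZ with KQ:QZ = 4:1 ⇒ Q = (0, 4/5)
2. P lies on line KQ with KP:PQ = 4:5 ⇒ P = (0, 16/45)
3. F is the midpoint of VP ⇒ F = (1/2, 8/45)
2·[FVZ] = 29/90, 2·[PVZ] = 29/45
[FVZ]:[PVZ] = 29/90:29/45 = 1/2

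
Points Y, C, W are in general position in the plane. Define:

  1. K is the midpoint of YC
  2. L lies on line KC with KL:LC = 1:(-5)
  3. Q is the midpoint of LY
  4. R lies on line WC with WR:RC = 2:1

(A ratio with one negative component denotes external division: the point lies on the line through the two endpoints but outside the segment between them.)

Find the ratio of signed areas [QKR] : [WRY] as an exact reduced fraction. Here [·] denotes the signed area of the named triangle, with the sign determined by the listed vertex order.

[QKR]:[WRY] = -5/32

Assign Y = (0, 0), C = (1, 0), W = (0, 1) — the answer is frame-independent, so this choice is without loss of generality.
1. K is the midpoint of YC ⇒ K = (1/2, 0)
2. L lies on line KC with KL:LC = 1:(-5) ⇒ L = (3/8, 0)
3. Q is the midpoint of LY ⇒ Q = (3/16, 0)
4. R lies on line WC with WR:RC = 2:1 ⇒ R = (2/3, 1/3)
2·[QKR] = 5/48, 2·[WRY] = -2/3
[QKR]:[WRY] = 5/48:-2/3 = -5/32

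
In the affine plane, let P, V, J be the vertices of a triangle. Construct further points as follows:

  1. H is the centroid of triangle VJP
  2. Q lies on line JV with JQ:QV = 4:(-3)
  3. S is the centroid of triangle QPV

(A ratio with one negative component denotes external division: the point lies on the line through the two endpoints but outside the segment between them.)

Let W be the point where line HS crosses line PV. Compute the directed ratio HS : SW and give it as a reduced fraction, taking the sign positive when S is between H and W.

HS:SW = -4/3

Work in coordinates with P = (0, 0), V = (1, 0), J = (0, 1).
1. H is the centroid of triangle VJP ⇒ H = (1/3, 1/3)
2. Q lies on line JV with JQ:QV = 4:(-3) ⇒ Q = (4, -3)
3. S is the centroid of triangle QPV ⇒ S = (5/3, -1)
line HS meets PV at W = (2/3, 0)
S = H + t·(W−H) with t = 4, so HS:SW = 4:-3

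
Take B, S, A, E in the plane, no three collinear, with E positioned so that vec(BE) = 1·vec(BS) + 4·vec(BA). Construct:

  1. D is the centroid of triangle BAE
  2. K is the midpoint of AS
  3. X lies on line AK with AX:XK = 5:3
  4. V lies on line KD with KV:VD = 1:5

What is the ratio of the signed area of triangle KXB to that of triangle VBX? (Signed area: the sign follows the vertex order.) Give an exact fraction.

Assign B = (0, 0), S = (1, 0), A = (0, 1), E = (1, 4) — the answer is frame-independent, so this choice is without loss of generality.
1. D is the centroid of triangle BAE ⇒ D = (1/3, 5/3)
2. K is the midpoint of AS ⇒ K = (1/2, 1/2)
3. X lies on line AK with AX:XK = 5:3 ⇒ X = (5/16, 11/16)
4. V lies on line KD with KV:VD = 1:5 ⇒ V = (17/36, 25/36)
2·[KXB] = 3/16, 2·[VBX] = -31/288
[KXB]:[VBX] = 3/16:-31/288 = -54/31

[KXB]:[VBX] = -54/31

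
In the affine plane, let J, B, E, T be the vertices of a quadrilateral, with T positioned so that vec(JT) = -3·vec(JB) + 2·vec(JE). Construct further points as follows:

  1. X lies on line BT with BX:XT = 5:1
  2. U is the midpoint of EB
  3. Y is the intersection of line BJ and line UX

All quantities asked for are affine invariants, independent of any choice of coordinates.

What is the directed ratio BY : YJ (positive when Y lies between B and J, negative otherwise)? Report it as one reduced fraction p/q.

BY:YJ = -5/12

Work in coordinates with J = (0, 0), B = (1, 0), E = (0, 1), T = (-3, 2).
1. X lies on line BT with BX:XT = 5:1 ⇒ X = (-7/3, 5/3)
2. U is the midpoint of EB ⇒ U = (1/2, 1/2)
3. Y is the intersection of line BJ and line UX ⇒ Y = (12/7, 0)
Y = B + t·(J−B) with t = -5/7, so BY:YJ = t:(1−t) = -5/7:12/7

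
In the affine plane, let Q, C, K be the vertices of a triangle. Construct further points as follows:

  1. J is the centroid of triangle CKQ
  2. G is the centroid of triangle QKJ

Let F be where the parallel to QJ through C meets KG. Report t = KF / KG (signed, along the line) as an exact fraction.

Set Q = (0, 0), C = (1, 0), K = (0, 1); any affine frame gives the same invariant.
1. J is the centroid of triangle CKQ ⇒ J = (1/3, 1/3)
2. G is the centroid of triangle QKJ ⇒ G = (1/9, 4/9)
through C parallel to QJ: direction (1/3, 1/3); meets KG at F = (1/3, -2/3)
F = K + t·(G−K) with t = 3

t = 3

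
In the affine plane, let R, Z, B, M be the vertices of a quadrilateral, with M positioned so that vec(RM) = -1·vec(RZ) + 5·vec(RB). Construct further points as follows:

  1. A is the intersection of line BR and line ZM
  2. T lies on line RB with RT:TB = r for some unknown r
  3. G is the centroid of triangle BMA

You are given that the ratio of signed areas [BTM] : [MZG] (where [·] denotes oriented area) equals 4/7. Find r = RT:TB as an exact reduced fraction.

r = 3/4

Set R = (0, 0), Z = (1, 0), B = (0, 1), M = (-1, 5); any affine frame gives the same invariant.
1. A is the intersection of line BR and line ZM ⇒ A = (0, 5/2)
2. With RT:TB = r, write λ = r/(r+1) so T = R + λ·(B−R); T is affine-linear in λ
3. G is the centroid of triangle BMA ⇒ G = (-1/3, 17/6)
Every point depending on T is an affine combination of T and λ-independent points, so each such coordinate is linear in λ; the λ² term in each signed area is a multiple of (B−R)×(B−R) = 0, so 2·[BTM] and 2·[MZG] are each linear in λ. Evaluating at λ=0 and λ=1:
  2·[BTM] = λ − 1,   2·[MZG] = -1
So [BTM]:[MZG] = (λ − 1) / (-1). Setting this equal to 4/7:
  λ − 1 = 4/7·(-1)  ⇒  λ = 3/7
Then r = λ/(1−λ) = (3/7)/(4/7) = 3/4. Check: with r = 3/4, T = (0, 3/7) and [BTM]:[MZG] = 4/7 as required.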